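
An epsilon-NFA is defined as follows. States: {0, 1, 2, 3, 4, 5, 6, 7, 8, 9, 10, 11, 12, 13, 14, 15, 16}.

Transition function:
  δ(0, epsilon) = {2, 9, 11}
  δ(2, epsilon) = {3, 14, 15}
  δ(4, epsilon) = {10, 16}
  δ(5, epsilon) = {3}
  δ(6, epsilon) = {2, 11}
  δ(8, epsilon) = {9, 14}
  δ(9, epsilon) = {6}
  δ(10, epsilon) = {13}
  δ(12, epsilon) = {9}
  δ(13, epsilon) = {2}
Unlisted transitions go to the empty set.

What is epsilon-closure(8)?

{2, 3, 6, 8, 9, 11, 14, 15}

Start with {8}.
From 8 via epsilon: add 9, 14.
From 9 via epsilon: add 6.
From 6 via epsilon: add 2, 11.
From 2 via epsilon: add 3, 15.
No new states can be added; the closed set is {2, 3, 6, 8, 9, 11, 14, 15}.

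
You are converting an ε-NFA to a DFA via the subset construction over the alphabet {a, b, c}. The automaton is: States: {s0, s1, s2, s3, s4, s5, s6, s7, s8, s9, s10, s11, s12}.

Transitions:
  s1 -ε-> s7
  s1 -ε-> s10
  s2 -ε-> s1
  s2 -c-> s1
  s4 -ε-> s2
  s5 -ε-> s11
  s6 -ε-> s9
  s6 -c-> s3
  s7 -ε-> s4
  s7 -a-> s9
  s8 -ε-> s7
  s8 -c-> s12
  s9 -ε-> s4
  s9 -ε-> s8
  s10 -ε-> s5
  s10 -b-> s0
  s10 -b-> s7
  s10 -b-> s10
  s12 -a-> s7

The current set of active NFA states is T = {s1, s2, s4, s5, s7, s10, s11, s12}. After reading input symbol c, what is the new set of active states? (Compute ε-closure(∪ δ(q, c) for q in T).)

{s1, s2, s4, s5, s7, s10, s11}

s2 on c → {s1}.
No c-transition from s1, s4, s5, s7, s10, s11, s12.
Union after reading c: {s1}.
Now take the ε-closure:
From s1 via ε: add s7, s10.
From s7 via ε: add s4.
From s10 via ε: add s5.
From s4 via ε: add s2.
From s5 via ε: add s11.
No new states can be added; the closed set is {s1, s2, s4, s5, s7, s10, s11}.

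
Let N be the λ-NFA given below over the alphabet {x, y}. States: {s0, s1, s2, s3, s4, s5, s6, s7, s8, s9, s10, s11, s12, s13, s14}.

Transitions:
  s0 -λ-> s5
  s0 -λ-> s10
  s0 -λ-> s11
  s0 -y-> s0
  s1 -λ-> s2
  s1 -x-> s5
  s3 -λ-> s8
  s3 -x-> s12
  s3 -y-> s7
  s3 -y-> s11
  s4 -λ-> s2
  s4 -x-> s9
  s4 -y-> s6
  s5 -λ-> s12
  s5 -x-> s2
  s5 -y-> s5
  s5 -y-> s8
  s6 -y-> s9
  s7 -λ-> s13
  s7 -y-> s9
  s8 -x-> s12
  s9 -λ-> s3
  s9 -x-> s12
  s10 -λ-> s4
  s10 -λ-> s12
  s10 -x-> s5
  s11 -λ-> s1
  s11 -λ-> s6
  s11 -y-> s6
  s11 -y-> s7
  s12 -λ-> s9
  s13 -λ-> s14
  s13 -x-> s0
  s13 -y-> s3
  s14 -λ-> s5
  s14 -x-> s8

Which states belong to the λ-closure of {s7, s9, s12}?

{s3, s5, s7, s8, s9, s12, s13, s14}

Start with {s7, s9, s12}.
From s7 via λ: add s13.
From s9 via λ: add s3.
From s3 via λ: add s8.
From s13 via λ: add s14.
From s14 via λ: add s5.
No new states can be added; the closed set is {s3, s5, s7, s8, s9, s12, s13, s14}.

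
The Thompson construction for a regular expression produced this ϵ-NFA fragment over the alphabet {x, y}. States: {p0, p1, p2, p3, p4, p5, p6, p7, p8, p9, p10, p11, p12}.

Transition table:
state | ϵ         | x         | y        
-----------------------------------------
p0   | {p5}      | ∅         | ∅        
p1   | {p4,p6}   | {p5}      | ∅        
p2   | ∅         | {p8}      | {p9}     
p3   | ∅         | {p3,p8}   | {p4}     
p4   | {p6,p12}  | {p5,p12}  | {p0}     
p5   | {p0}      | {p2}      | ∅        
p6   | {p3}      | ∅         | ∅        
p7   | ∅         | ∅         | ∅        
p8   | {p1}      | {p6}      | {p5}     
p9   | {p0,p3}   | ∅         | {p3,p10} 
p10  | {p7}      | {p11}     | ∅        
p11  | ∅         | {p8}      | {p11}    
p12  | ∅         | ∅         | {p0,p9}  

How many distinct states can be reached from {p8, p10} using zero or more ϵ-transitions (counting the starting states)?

8

Start with {p8, p10}.
From p8 via ϵ: add p1.
From p10 via ϵ: add p7.
From p1 via ϵ: add p4, p6.
From p4 via ϵ: add p12.
From p6 via ϵ: add p3.
ϵ-closure = {p1, p3, p4, p6, p7, p8, p10, p12}, which has 8 states.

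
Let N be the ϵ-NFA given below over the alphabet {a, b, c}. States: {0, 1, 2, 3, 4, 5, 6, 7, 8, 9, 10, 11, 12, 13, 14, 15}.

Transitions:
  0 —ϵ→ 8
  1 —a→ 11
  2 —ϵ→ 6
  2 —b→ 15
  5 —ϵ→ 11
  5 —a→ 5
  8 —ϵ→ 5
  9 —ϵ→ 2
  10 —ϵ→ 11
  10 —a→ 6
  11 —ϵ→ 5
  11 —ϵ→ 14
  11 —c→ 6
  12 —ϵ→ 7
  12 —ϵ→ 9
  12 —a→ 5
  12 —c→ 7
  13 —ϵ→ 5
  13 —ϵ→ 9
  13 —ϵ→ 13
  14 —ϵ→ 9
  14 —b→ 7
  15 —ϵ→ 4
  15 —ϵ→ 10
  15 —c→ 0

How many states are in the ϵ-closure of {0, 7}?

Start with {0, 7}.
From 0 via ϵ: add 8.
From 8 via ϵ: add 5.
From 5 via ϵ: add 11.
From 11 via ϵ: add 14.
From 14 via ϵ: add 9.
From 9 via ϵ: add 2.
From 2 via ϵ: add 6.
ϵ-closure = {0, 2, 5, 6, 7, 8, 9, 11, 14}, which has 9 states.

9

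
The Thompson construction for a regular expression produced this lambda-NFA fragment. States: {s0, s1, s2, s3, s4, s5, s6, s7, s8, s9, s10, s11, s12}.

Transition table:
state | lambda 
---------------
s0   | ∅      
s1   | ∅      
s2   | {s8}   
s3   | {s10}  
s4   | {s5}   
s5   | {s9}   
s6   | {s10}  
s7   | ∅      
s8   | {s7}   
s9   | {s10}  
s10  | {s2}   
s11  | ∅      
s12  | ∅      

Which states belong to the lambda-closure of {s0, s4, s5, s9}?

Start with {s0, s4, s5, s9}.
From s9 via lambda: add s10.
From s10 via lambda: add s2.
From s2 via lambda: add s8.
From s8 via lambda: add s7.
No new states can be added; the closed set is {s0, s2, s4, s5, s7, s8, s9, s10}.

{s0, s2, s4, s5, s7, s8, s9, s10}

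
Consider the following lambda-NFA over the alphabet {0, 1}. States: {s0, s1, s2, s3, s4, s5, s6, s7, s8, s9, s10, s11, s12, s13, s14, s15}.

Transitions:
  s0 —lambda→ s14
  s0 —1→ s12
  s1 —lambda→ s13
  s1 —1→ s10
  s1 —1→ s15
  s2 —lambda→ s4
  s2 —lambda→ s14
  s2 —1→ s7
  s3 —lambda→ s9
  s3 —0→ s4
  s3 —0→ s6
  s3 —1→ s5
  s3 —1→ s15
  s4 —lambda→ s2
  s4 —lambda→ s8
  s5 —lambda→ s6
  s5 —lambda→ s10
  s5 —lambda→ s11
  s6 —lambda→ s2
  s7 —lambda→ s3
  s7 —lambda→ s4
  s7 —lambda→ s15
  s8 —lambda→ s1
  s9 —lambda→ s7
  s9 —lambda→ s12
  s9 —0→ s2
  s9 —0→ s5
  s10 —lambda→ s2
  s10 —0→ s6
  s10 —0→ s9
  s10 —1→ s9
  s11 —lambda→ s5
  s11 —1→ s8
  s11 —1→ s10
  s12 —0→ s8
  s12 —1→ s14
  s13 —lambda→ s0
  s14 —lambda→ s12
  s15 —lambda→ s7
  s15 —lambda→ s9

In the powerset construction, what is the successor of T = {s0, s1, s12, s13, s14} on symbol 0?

s12 on 0 → {s8}.
No 0-transition from s0, s1, s13, s14.
Union after reading 0: {s8}.
Now take the lambda-closure:
From s8 via lambda: add s1.
From s1 via lambda: add s13.
From s13 via lambda: add s0.
From s0 via lambda: add s14.
From s14 via lambda: add s12.
No new states can be added; the closed set is {s0, s1, s8, s12, s13, s14}.

{s0, s1, s8, s12, s13, s14}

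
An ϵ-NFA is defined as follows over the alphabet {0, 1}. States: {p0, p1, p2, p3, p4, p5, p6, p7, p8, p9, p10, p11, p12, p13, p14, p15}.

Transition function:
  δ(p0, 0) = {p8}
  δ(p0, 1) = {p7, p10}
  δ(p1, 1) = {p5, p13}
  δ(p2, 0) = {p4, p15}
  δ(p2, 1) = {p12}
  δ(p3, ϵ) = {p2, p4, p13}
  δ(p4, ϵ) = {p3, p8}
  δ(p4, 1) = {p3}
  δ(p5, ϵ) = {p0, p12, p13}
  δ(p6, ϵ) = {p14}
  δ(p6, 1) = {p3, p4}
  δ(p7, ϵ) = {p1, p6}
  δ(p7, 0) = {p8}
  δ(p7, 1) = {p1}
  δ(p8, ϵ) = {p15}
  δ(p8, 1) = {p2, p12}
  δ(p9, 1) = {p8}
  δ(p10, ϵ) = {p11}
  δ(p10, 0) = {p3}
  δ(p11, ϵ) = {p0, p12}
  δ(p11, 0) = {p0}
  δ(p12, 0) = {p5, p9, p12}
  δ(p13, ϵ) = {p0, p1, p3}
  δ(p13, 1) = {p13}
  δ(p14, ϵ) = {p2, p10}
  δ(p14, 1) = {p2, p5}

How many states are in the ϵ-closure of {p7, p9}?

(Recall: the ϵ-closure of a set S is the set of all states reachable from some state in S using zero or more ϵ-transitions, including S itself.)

Start with {p7, p9}.
From p7 via ϵ: add p1, p6.
From p6 via ϵ: add p14.
From p14 via ϵ: add p2, p10.
From p10 via ϵ: add p11.
From p11 via ϵ: add p0, p12.
ϵ-closure = {p0, p1, p2, p6, p7, p9, p10, p11, p12, p14}, which has 10 states.

10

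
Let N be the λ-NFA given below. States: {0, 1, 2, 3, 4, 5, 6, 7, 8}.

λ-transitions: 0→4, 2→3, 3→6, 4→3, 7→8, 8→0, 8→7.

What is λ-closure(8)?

Start with {8}.
From 8 via λ: add 0, 7.
From 0 via λ: add 4.
From 4 via λ: add 3.
From 3 via λ: add 6.
No new states can be added; the closed set is {0, 3, 4, 6, 7, 8}.

{0, 3, 4, 6, 7, 8}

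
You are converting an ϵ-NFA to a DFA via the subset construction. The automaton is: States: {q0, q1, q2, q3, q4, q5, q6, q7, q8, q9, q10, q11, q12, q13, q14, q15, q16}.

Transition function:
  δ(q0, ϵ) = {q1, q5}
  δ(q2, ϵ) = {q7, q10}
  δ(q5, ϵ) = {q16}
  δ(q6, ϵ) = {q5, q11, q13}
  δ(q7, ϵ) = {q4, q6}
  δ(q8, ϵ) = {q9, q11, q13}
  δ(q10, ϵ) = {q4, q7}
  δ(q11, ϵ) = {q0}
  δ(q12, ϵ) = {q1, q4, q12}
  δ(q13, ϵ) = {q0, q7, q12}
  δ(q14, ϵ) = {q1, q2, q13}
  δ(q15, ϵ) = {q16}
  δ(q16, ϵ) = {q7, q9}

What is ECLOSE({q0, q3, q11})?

{q0, q1, q3, q4, q5, q6, q7, q9, q11, q12, q13, q16}

Start with {q0, q3, q11}.
From q0 via ϵ: add q1, q5.
From q5 via ϵ: add q16.
From q16 via ϵ: add q7, q9.
From q7 via ϵ: add q4, q6.
From q6 via ϵ: add q13.
From q13 via ϵ: add q12.
No new states can be added; the closed set is {q0, q1, q3, q4, q5, q6, q7, q9, q11, q12, q13, q16}.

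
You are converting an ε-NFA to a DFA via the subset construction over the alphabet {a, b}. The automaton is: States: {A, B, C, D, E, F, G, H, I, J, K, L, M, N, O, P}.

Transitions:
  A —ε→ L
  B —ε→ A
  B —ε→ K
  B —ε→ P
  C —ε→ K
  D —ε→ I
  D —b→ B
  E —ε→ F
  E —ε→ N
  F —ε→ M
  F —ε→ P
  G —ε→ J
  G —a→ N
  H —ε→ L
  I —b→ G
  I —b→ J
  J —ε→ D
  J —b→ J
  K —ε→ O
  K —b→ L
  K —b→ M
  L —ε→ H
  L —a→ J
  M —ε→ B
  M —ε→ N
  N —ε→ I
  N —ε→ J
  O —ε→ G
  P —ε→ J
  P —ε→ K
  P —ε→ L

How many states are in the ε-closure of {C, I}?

7

Start with {C, I}.
From C via ε: add K.
From K via ε: add O.
From O via ε: add G.
From G via ε: add J.
From J via ε: add D.
ε-closure = {C, D, G, I, J, K, O}, which has 7 states.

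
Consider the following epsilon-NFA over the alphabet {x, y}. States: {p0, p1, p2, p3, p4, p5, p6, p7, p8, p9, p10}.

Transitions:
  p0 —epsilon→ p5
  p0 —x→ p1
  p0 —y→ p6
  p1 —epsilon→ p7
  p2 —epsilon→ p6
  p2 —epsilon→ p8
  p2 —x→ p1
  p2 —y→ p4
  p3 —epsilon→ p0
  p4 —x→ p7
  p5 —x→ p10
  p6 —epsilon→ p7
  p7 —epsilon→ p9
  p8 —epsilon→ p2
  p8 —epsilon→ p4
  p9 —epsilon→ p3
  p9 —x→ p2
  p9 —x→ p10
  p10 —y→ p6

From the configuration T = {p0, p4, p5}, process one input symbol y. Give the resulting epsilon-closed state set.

p0 on y → {p6}.
No y-transition from p4, p5.
Union after reading y: {p6}.
Now take the epsilon-closure:
From p6 via epsilon: add p7.
From p7 via epsilon: add p9.
From p9 via epsilon: add p3.
From p3 via epsilon: add p0.
From p0 via epsilon: add p5.
No new states can be added; the closed set is {p0, p3, p5, p6, p7, p9}.

{p0, p3, p5, p6, p7, p9}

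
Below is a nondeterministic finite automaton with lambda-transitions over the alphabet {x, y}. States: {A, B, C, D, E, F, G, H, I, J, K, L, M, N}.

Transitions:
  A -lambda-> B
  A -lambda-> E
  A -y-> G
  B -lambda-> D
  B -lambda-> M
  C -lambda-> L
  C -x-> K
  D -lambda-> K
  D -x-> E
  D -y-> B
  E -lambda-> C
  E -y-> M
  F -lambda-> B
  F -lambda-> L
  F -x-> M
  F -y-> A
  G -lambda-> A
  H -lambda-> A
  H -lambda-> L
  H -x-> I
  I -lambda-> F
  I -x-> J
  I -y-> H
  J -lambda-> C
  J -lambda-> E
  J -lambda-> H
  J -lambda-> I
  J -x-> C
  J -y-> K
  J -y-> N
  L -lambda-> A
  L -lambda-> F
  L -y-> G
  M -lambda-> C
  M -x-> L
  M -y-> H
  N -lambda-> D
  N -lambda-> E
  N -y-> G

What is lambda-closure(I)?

{A, B, C, D, E, F, I, K, L, M}

Start with {I}.
From I via lambda: add F.
From F via lambda: add B, L.
From B via lambda: add D, M.
From L via lambda: add A.
From A via lambda: add E.
From D via lambda: add K.
From M via lambda: add C.
No new states can be added; the closed set is {A, B, C, D, E, F, I, K, L, M}.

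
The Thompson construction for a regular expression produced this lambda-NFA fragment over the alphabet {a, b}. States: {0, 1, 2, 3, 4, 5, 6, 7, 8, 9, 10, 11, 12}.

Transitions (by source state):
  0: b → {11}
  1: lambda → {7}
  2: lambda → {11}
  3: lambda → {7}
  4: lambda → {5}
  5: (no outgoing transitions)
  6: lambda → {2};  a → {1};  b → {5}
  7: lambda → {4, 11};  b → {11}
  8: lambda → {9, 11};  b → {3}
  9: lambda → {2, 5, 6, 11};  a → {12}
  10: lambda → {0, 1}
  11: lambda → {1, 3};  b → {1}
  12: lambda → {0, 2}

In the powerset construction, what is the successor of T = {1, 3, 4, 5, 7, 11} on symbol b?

{1, 3, 4, 5, 7, 11}

7 on b → {11}.
11 on b → {1}.
No b-transition from 1, 3, 4, 5.
Union after reading b: {1, 11}.
Now take the lambda-closure:
From 1 via lambda: add 7.
From 11 via lambda: add 3.
From 7 via lambda: add 4.
From 4 via lambda: add 5.
No new states can be added; the closed set is {1, 3, 4, 5, 7, 11}.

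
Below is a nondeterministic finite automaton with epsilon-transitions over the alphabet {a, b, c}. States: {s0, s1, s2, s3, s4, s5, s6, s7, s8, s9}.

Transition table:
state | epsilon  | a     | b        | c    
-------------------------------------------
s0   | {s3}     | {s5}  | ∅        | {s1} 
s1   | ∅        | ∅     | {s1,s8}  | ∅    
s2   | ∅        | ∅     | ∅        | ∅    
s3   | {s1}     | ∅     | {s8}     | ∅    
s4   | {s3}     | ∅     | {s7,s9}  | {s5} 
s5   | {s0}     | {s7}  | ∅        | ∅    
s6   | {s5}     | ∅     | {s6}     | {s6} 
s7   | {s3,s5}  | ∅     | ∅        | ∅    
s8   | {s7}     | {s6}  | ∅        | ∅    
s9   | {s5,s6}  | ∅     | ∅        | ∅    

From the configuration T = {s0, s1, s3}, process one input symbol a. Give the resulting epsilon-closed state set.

s0 on a → {s5}.
No a-transition from s1, s3.
Union after reading a: {s5}.
Now take the epsilon-closure:
From s5 via epsilon: add s0.
From s0 via epsilon: add s3.
From s3 via epsilon: add s1.
No new states can be added; the closed set is {s0, s1, s3, s5}.

{s0, s1, s3, s5}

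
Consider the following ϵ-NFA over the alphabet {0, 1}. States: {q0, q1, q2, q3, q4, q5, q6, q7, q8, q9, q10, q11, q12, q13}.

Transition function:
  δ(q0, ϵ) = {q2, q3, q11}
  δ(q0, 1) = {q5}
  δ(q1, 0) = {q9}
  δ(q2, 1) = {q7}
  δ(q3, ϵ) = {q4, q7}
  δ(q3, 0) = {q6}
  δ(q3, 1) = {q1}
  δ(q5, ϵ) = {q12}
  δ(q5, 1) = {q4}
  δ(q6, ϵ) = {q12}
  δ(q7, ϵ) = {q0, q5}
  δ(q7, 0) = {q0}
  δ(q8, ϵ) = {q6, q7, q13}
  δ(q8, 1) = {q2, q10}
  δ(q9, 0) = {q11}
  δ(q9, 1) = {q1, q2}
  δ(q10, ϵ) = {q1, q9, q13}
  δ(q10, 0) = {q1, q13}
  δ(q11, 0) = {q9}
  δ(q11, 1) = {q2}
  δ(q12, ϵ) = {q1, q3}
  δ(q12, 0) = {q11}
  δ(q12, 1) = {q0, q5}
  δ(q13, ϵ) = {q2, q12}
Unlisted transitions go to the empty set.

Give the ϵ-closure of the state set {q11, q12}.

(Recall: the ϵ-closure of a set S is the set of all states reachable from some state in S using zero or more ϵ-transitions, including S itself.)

Start with {q11, q12}.
From q12 via ϵ: add q1, q3.
From q3 via ϵ: add q4, q7.
From q7 via ϵ: add q0, q5.
From q0 via ϵ: add q2.
No new states can be added; the closed set is {q0, q1, q2, q3, q4, q5, q7, q11, q12}.

{q0, q1, q2, q3, q4, q5, q7, q11, q12}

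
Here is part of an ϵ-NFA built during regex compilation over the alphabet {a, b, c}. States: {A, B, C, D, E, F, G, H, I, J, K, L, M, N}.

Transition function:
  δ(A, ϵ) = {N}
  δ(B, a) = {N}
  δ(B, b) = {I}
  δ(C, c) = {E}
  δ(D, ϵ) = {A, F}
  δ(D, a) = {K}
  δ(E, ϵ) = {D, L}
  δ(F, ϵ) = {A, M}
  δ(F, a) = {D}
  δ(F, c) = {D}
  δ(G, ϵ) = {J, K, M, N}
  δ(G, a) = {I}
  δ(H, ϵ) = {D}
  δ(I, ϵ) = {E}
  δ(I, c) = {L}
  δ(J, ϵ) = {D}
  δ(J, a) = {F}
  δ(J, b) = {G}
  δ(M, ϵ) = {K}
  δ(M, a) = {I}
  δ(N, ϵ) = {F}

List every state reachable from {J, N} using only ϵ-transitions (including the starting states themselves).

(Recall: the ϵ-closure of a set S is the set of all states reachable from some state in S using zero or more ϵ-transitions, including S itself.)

Start with {J, N}.
From J via ϵ: add D.
From N via ϵ: add F.
From D via ϵ: add A.
From F via ϵ: add M.
From M via ϵ: add K.
No new states can be added; the closed set is {A, D, F, J, K, M, N}.

{A, D, F, J, K, M, N}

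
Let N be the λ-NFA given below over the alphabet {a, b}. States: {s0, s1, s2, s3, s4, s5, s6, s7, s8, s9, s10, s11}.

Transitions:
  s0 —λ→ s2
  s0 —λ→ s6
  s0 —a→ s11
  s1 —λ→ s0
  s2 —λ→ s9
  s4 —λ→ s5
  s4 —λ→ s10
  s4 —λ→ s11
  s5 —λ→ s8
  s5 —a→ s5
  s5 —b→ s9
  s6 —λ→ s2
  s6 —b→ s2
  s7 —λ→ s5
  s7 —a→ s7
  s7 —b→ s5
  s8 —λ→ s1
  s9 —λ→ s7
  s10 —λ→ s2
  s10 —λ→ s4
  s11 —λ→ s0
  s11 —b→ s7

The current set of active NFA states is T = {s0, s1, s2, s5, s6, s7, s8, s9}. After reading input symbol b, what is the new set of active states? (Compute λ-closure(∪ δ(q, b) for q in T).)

{s0, s1, s2, s5, s6, s7, s8, s9}

s5 on b → {s9}.
s6 on b → {s2}.
s7 on b → {s5}.
No b-transition from s0, s1, s2, s8, s9.
Union after reading b: {s2, s5, s9}.
Now take the λ-closure:
From s5 via λ: add s8.
From s9 via λ: add s7.
From s8 via λ: add s1.
From s1 via λ: add s0.
From s0 via λ: add s6.
No new states can be added; the closed set is {s0, s1, s2, s5, s6, s7, s8, s9}.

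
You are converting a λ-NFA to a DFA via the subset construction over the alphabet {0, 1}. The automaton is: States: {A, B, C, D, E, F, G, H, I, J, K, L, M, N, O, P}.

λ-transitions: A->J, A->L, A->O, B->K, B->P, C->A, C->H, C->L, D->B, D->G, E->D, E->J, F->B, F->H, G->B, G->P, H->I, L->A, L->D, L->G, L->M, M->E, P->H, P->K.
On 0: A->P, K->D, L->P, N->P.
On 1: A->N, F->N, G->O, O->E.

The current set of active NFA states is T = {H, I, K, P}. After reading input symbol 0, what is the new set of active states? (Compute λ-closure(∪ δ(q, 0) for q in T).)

K on 0 → {D}.
No 0-transition from H, I, P.
Union after reading 0: {D}.
Now take the λ-closure:
From D via λ: add B, G.
From B via λ: add K, P.
From P via λ: add H.
From H via λ: add I.
No new states can be added; the closed set is {B, D, G, H, I, K, P}.

{B, D, G, H, I, K, P}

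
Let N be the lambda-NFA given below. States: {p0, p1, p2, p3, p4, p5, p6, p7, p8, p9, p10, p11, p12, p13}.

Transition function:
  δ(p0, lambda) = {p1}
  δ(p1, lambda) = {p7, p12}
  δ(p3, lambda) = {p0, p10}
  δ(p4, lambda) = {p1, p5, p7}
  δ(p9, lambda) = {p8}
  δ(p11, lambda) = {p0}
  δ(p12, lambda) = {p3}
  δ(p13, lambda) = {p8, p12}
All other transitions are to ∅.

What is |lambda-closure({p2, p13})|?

9

Start with {p2, p13}.
From p13 via lambda: add p8, p12.
From p12 via lambda: add p3.
From p3 via lambda: add p0, p10.
From p0 via lambda: add p1.
From p1 via lambda: add p7.
lambda-closure = {p0, p1, p2, p3, p7, p8, p10, p12, p13}, which has 9 states.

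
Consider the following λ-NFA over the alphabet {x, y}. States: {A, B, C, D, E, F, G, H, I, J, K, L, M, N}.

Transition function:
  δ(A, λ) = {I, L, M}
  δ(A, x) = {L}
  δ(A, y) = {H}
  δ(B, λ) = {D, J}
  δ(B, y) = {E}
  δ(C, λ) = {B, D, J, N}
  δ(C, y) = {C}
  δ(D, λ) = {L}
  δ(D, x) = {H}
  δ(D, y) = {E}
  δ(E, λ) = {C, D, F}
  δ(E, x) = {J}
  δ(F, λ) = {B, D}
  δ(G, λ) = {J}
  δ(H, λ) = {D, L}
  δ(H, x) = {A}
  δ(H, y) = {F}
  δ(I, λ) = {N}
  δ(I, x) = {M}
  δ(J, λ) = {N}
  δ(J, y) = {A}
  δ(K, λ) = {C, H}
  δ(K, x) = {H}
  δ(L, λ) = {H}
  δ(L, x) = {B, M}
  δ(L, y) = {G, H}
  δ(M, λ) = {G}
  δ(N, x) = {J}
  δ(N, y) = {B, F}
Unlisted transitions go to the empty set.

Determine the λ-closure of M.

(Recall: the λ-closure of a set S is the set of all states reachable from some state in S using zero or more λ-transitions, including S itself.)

{G, J, M, N}

Start with {M}.
From M via λ: add G.
From G via λ: add J.
From J via λ: add N.
No new states can be added; the closed set is {G, J, M, N}.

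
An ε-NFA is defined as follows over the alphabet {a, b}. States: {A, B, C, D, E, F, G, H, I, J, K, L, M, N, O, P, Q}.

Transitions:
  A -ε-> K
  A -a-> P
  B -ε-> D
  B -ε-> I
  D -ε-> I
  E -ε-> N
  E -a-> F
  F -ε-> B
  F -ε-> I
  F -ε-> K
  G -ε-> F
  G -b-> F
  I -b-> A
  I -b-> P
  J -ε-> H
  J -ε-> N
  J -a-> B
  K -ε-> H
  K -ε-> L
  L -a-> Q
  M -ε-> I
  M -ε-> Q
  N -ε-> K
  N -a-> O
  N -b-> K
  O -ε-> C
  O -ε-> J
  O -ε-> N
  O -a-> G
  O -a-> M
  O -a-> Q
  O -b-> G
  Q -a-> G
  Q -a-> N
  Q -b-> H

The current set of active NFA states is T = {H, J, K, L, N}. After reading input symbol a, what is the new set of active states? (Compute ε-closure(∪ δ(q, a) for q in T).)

J on a → {B}.
L on a → {Q}.
N on a → {O}.
No a-transition from H, K.
Union after reading a: {B, O, Q}.
Now take the ε-closure:
From B via ε: add D, I.
From O via ε: add C, J, N.
From J via ε: add H.
From N via ε: add K.
From K via ε: add L.
No new states can be added; the closed set is {B, C, D, H, I, J, K, L, N, O, Q}.

{B, C, D, H, I, J, K, L, N, O, Q}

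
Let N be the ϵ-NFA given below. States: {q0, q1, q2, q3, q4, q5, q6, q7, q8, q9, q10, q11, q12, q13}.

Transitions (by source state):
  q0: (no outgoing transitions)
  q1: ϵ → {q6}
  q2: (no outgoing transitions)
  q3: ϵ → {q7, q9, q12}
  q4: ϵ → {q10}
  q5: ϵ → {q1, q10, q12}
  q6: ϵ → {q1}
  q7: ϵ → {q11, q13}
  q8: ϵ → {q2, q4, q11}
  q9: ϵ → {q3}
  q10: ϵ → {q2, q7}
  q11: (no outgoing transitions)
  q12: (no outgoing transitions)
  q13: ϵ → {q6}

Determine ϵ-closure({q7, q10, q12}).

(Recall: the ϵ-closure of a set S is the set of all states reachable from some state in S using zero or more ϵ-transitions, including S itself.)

Start with {q7, q10, q12}.
From q7 via ϵ: add q11, q13.
From q10 via ϵ: add q2.
From q13 via ϵ: add q6.
From q6 via ϵ: add q1.
No new states can be added; the closed set is {q1, q2, q6, q7, q10, q11, q12, q13}.

{q1, q2, q6, q7, q10, q11, q12, q13}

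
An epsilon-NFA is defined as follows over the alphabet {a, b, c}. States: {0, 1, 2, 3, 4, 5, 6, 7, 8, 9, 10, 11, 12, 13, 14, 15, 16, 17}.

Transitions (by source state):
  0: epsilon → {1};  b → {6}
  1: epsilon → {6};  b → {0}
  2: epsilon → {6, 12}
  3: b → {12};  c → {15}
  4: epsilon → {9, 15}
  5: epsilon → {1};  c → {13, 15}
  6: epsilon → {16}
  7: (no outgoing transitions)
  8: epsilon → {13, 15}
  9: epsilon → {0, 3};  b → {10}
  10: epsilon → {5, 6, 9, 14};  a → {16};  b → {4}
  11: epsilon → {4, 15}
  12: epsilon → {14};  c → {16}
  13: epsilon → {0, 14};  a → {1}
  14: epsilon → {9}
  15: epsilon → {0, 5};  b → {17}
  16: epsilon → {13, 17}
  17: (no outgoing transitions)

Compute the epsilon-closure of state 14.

Start with {14}.
From 14 via epsilon: add 9.
From 9 via epsilon: add 0, 3.
From 0 via epsilon: add 1.
From 1 via epsilon: add 6.
From 6 via epsilon: add 16.
From 16 via epsilon: add 13, 17.
No new states can be added; the closed set is {0, 1, 3, 6, 9, 13, 14, 16, 17}.

{0, 1, 3, 6, 9, 13, 14, 16, 17}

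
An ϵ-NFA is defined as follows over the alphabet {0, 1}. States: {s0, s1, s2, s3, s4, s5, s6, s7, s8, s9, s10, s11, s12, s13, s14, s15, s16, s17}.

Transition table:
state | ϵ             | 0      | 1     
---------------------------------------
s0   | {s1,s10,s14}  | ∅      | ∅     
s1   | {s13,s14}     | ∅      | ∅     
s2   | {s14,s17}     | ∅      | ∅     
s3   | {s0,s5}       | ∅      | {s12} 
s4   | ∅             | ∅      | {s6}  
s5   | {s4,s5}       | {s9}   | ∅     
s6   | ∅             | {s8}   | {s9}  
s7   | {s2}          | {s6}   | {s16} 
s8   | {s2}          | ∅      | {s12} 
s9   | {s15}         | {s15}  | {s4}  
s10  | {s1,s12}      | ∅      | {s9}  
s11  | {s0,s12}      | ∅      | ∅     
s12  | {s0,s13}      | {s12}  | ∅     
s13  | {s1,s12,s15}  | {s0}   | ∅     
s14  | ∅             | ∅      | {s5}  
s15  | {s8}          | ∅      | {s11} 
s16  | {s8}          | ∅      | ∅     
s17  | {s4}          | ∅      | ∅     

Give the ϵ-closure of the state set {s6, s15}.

Start with {s6, s15}.
From s15 via ϵ: add s8.
From s8 via ϵ: add s2.
From s2 via ϵ: add s14, s17.
From s17 via ϵ: add s4.
No new states can be added; the closed set is {s2, s4, s6, s8, s14, s15, s17}.

{s2, s4, s6, s8, s14, s15, s17}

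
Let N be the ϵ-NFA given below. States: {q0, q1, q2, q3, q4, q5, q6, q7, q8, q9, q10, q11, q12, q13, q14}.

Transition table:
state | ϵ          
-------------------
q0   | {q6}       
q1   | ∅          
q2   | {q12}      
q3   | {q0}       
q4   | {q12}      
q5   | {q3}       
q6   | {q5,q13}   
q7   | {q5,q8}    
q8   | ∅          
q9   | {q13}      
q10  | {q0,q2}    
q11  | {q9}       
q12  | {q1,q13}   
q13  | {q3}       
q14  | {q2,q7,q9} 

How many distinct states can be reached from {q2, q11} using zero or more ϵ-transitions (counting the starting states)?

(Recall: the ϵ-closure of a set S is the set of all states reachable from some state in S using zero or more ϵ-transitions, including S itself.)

10

Start with {q2, q11}.
From q2 via ϵ: add q12.
From q11 via ϵ: add q9.
From q9 via ϵ: add q13.
From q12 via ϵ: add q1.
From q13 via ϵ: add q3.
From q3 via ϵ: add q0.
From q0 via ϵ: add q6.
From q6 via ϵ: add q5.
ϵ-closure = {q0, q1, q2, q3, q5, q6, q9, q11, q12, q13}, which has 10 states.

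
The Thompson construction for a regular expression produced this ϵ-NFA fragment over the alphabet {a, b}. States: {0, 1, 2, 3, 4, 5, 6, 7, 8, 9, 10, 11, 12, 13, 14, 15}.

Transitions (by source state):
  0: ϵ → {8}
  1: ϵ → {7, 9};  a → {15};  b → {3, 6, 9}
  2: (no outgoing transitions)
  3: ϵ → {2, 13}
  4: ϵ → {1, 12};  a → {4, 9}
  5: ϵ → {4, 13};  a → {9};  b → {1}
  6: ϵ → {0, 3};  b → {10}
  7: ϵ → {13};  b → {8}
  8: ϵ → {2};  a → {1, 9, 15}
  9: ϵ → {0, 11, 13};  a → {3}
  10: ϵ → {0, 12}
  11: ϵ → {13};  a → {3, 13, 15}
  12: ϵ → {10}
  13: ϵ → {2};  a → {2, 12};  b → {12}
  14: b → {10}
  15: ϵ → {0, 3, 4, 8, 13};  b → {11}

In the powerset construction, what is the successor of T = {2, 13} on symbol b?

13 on b → {12}.
No b-transition from 2.
Union after reading b: {12}.
Now take the ϵ-closure:
From 12 via ϵ: add 10.
From 10 via ϵ: add 0.
From 0 via ϵ: add 8.
From 8 via ϵ: add 2.
No new states can be added; the closed set is {0, 2, 8, 10, 12}.

{0, 2, 8, 10, 12}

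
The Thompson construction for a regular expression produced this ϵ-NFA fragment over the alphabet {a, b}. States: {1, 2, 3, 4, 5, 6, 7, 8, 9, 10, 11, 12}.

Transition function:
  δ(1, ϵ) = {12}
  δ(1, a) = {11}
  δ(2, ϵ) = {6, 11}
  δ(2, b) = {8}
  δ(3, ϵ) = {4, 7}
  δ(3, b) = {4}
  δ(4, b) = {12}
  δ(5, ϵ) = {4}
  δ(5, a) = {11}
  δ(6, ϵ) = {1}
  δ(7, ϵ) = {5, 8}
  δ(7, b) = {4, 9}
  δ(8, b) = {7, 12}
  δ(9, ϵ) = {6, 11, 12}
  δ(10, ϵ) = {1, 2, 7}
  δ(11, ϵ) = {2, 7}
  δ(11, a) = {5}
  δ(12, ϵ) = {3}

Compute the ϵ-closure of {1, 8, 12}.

Start with {1, 8, 12}.
From 12 via ϵ: add 3.
From 3 via ϵ: add 4, 7.
From 7 via ϵ: add 5.
No new states can be added; the closed set is {1, 3, 4, 5, 7, 8, 12}.

{1, 3, 4, 5, 7, 8, 12}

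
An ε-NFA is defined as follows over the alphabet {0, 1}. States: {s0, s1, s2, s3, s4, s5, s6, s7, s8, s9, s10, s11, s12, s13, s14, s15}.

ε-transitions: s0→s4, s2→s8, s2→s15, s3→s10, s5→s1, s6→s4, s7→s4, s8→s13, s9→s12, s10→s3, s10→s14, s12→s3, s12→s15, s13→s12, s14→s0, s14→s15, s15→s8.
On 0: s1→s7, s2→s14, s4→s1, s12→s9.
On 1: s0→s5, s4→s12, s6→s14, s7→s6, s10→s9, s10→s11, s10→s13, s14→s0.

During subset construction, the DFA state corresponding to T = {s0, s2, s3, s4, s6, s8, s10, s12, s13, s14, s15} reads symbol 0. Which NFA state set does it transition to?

s2 on 0 → {s14}.
s4 on 0 → {s1}.
s12 on 0 → {s9}.
No 0-transition from s0, s3, s6, s8, s10, s13, s14, s15.
Union after reading 0: {s1, s9, s14}.
Now take the ε-closure:
From s9 via ε: add s12.
From s14 via ε: add s0, s15.
From s0 via ε: add s4.
From s12 via ε: add s3.
From s15 via ε: add s8.
From s3 via ε: add s10.
From s8 via ε: add s13.
No new states can be added; the closed set is {s0, s1, s3, s4, s8, s9, s10, s12, s13, s14, s15}.

{s0, s1, s3, s4, s8, s9, s10, s12, s13, s14, s15}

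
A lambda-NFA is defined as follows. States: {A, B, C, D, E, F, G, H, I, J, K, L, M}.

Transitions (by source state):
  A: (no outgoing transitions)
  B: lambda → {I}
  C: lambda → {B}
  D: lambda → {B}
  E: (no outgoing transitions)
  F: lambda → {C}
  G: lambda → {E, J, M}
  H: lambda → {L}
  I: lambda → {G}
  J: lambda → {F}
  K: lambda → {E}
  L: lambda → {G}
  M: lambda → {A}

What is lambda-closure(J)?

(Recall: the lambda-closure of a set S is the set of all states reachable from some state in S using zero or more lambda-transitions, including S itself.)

Start with {J}.
From J via lambda: add F.
From F via lambda: add C.
From C via lambda: add B.
From B via lambda: add I.
From I via lambda: add G.
From G via lambda: add E, M.
From M via lambda: add A.
No new states can be added; the closed set is {A, B, C, E, F, G, I, J, M}.

{A, B, C, E, F, G, I, J, M}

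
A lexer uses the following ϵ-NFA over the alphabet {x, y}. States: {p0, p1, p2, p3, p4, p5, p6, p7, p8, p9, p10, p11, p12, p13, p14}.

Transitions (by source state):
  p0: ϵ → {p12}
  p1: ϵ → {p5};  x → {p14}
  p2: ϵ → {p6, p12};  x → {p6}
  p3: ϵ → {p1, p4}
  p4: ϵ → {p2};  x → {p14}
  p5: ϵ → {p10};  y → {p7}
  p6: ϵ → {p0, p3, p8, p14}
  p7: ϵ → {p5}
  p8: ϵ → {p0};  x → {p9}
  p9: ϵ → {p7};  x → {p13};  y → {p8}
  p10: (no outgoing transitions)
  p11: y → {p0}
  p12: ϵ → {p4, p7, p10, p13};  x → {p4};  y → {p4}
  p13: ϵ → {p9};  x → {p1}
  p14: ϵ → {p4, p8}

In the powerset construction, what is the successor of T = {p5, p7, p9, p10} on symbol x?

p9 on x → {p13}.
No x-transition from p5, p7, p10.
Union after reading x: {p13}.
Now take the ϵ-closure:
From p13 via ϵ: add p9.
From p9 via ϵ: add p7.
From p7 via ϵ: add p5.
From p5 via ϵ: add p10.
No new states can be added; the closed set is {p5, p7, p9, p10, p13}.

{p5, p7, p9, p10, p13}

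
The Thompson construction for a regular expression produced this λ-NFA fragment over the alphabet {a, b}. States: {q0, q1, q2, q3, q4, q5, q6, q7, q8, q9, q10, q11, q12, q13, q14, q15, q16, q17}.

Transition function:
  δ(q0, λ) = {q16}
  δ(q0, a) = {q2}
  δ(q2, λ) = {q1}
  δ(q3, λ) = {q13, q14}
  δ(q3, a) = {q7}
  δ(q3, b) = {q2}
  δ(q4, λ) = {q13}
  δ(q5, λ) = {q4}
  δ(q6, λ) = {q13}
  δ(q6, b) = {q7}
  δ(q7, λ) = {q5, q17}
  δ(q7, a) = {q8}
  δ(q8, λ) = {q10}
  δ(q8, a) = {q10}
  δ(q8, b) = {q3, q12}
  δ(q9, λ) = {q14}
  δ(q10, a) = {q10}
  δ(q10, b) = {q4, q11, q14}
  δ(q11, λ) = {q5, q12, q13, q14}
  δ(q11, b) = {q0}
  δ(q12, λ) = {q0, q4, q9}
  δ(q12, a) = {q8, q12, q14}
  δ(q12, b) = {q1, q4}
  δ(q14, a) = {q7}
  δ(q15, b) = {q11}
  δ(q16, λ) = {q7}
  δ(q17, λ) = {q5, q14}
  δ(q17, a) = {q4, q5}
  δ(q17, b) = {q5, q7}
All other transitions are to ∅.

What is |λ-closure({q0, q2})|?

Start with {q0, q2}.
From q0 via λ: add q16.
From q2 via λ: add q1.
From q16 via λ: add q7.
From q7 via λ: add q5, q17.
From q5 via λ: add q4.
From q17 via λ: add q14.
From q4 via λ: add q13.
λ-closure = {q0, q1, q2, q4, q5, q7, q13, q14, q16, q17}, which has 10 states.

10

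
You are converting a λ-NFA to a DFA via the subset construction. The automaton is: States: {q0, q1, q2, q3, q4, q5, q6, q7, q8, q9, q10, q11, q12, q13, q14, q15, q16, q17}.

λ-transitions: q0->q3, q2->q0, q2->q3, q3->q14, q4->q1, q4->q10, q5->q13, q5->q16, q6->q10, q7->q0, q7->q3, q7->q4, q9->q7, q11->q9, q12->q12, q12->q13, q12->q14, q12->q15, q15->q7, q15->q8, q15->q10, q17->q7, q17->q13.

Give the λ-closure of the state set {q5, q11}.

{q0, q1, q3, q4, q5, q7, q9, q10, q11, q13, q14, q16}

Start with {q5, q11}.
From q5 via λ: add q13, q16.
From q11 via λ: add q9.
From q9 via λ: add q7.
From q7 via λ: add q0, q3, q4.
From q3 via λ: add q14.
From q4 via λ: add q1, q10.
No new states can be added; the closed set is {q0, q1, q3, q4, q5, q7, q9, q10, q11, q13, q14, q16}.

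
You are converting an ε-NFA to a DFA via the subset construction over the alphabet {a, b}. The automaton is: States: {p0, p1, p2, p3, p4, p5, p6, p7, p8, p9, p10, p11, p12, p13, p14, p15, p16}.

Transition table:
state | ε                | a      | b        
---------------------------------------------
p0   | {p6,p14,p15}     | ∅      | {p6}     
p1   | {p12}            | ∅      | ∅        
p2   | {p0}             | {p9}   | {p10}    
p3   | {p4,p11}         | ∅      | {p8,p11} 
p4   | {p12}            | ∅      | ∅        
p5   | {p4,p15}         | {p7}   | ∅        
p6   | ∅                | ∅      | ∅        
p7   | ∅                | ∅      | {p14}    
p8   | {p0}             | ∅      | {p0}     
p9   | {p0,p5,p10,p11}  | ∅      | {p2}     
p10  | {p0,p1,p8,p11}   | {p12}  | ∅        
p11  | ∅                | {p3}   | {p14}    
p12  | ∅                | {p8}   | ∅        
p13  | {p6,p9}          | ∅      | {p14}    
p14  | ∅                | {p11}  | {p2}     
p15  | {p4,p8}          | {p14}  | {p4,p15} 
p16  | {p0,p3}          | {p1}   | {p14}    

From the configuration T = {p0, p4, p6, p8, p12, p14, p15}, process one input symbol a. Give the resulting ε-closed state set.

{p0, p4, p6, p8, p11, p12, p14, p15}

p12 on a → {p8}.
p14 on a → {p11}.
p15 on a → {p14}.
No a-transition from p0, p4, p6, p8.
Union after reading a: {p8, p11, p14}.
Now take the ε-closure:
From p8 via ε: add p0.
From p0 via ε: add p6, p15.
From p15 via ε: add p4.
From p4 via ε: add p12.
No new states can be added; the closed set is {p0, p4, p6, p8, p11, p12, p14, p15}.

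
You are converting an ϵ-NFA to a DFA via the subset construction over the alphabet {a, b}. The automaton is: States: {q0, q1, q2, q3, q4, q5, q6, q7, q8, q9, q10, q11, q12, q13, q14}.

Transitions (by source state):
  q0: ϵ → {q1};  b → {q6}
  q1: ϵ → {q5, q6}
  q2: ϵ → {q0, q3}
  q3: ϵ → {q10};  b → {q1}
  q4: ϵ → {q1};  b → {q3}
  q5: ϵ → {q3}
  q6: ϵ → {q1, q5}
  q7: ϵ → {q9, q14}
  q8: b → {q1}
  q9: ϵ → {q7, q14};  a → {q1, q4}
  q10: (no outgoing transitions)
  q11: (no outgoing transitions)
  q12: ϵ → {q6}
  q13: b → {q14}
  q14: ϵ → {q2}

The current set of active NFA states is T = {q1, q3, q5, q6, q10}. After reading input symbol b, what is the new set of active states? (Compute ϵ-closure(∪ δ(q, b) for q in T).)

{q1, q3, q5, q6, q10}

q3 on b → {q1}.
No b-transition from q1, q5, q6, q10.
Union after reading b: {q1}.
Now take the ϵ-closure:
From q1 via ϵ: add q5, q6.
From q5 via ϵ: add q3.
From q3 via ϵ: add q10.
No new states can be added; the closed set is {q1, q3, q5, q6, q10}.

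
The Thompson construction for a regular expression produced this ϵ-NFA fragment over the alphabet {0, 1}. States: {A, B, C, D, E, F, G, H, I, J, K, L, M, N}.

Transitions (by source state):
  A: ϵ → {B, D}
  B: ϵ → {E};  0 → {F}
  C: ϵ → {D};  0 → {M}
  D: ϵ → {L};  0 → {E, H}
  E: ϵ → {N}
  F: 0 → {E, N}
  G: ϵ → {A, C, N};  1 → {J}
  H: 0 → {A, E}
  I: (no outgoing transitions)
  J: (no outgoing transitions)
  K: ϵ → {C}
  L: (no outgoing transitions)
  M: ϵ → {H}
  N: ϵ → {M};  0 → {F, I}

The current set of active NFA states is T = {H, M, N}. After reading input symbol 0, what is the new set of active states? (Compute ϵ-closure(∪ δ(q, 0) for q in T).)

{A, B, D, E, F, H, I, L, M, N}

H on 0 → {A, E}.
N on 0 → {F, I}.
No 0-transition from M.
Union after reading 0: {A, E, F, I}.
Now take the ϵ-closure:
From A via ϵ: add B, D.
From E via ϵ: add N.
From D via ϵ: add L.
From N via ϵ: add M.
From M via ϵ: add H.
No new states can be added; the closed set is {A, B, D, E, F, H, I, L, M, N}.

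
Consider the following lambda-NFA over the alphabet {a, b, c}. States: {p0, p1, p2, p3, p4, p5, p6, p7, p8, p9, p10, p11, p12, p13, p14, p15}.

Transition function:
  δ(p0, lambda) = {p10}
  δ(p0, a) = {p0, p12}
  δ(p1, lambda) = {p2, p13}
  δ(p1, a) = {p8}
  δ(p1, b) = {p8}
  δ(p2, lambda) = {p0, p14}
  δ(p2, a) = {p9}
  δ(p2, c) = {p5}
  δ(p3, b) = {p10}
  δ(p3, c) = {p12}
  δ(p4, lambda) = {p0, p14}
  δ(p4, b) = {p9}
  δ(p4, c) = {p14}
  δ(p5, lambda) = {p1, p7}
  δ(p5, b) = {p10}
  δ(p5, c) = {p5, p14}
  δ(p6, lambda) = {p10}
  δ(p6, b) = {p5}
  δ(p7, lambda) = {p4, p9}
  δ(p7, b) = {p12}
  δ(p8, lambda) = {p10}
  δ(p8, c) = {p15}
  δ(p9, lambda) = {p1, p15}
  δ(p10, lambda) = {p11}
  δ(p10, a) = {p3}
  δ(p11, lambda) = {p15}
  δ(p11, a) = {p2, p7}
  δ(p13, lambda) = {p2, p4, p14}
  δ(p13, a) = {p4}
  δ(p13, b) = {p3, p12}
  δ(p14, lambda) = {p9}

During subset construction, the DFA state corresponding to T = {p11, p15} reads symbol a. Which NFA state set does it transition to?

p11 on a → {p2, p7}.
No a-transition from p15.
Union after reading a: {p2, p7}.
Now take the lambda-closure:
From p2 via lambda: add p0, p14.
From p7 via lambda: add p4, p9.
From p0 via lambda: add p10.
From p9 via lambda: add p1, p15.
From p1 via lambda: add p13.
From p10 via lambda: add p11.
No new states can be added; the closed set is {p0, p1, p2, p4, p7, p9, p10, p11, p13, p14, p15}.

{p0, p1, p2, p4, p7, p9, p10, p11, p13, p14, p15}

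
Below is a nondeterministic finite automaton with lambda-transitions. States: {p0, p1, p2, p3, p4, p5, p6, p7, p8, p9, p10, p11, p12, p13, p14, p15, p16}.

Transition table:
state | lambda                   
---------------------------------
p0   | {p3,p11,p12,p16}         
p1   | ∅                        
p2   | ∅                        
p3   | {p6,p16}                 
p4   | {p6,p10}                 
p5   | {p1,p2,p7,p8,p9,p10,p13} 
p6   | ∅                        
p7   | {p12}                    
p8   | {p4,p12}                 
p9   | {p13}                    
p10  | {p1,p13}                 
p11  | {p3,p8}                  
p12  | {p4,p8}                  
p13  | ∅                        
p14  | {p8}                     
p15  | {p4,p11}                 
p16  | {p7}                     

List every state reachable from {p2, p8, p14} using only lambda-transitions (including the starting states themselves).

Start with {p2, p8, p14}.
From p8 via lambda: add p4, p12.
From p4 via lambda: add p6, p10.
From p10 via lambda: add p1, p13.
No new states can be added; the closed set is {p1, p2, p4, p6, p8, p10, p12, p13, p14}.

{p1, p2, p4, p6, p8, p10, p12, p13, p14}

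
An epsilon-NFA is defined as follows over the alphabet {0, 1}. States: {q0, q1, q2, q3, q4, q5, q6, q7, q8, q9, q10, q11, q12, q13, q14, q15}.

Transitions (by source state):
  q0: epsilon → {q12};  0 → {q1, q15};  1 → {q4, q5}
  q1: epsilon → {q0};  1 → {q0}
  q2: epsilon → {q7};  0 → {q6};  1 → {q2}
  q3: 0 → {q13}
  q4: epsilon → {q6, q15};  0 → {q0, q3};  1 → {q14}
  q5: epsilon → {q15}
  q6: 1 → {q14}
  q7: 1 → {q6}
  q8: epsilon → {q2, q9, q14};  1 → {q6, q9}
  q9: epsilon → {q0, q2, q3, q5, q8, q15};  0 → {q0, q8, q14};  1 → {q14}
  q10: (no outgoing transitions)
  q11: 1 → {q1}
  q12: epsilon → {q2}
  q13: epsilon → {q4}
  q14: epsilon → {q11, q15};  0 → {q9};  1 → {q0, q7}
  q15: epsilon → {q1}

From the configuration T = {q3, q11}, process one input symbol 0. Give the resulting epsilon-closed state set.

q3 on 0 → {q13}.
No 0-transition from q11.
Union after reading 0: {q13}.
Now take the epsilon-closure:
From q13 via epsilon: add q4.
From q4 via epsilon: add q6, q15.
From q15 via epsilon: add q1.
From q1 via epsilon: add q0.
From q0 via epsilon: add q12.
From q12 via epsilon: add q2.
From q2 via epsilon: add q7.
No new states can be added; the closed set is {q0, q1, q2, q4, q6, q7, q12, q13, q15}.

{q0, q1, q2, q4, q6, q7, q12, q13, q15}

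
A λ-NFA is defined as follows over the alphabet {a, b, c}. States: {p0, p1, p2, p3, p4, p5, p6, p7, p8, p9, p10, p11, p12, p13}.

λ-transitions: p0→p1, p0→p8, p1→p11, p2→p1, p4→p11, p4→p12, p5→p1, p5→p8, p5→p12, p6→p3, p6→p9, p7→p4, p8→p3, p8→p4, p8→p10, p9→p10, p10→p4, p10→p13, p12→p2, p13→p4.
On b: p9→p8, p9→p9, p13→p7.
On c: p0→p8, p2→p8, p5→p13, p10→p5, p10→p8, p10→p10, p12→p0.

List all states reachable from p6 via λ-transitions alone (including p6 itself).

{p1, p2, p3, p4, p6, p9, p10, p11, p12, p13}

Start with {p6}.
From p6 via λ: add p3, p9.
From p9 via λ: add p10.
From p10 via λ: add p4, p13.
From p4 via λ: add p11, p12.
From p12 via λ: add p2.
From p2 via λ: add p1.
No new states can be added; the closed set is {p1, p2, p3, p4, p6, p9, p10, p11, p12, p13}.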